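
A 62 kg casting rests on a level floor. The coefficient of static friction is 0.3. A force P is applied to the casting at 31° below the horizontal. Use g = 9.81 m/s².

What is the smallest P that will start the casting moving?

N = m g + P sin α (the push presses the casting into the level floor).
At impending slip, P cos α = μ_s N = μ_s (m g + P sin α).
Solving: P (cos α − μ_s sin α) = μ_s m g → P = 0.3×608/(cos 31° − 0.3 sin 31°) = 182/0.7027 = 260 N.

P ≈ 260 N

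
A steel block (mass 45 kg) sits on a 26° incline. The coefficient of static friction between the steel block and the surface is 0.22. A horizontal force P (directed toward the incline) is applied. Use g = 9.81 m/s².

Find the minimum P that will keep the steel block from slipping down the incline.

The steel block tends to slide down (tan θ > μ_s), so at the point of impending slip friction acts up-slope at its limit: f = μ_s N.
Perpendicular to the incline: N = m g cos θ + P sin θ.
Along the incline: P cos θ + μ_s N = m g sin θ, i.e. P cos θ + μ_s (m g cos θ + P sin θ) = m g sin θ.
Solving, P (cos θ + μ_s sin θ) = m g (sin θ − μ_s cos θ), so P = 441×0.2406/0.9952 = 107 N.

P_min ≈ 107 N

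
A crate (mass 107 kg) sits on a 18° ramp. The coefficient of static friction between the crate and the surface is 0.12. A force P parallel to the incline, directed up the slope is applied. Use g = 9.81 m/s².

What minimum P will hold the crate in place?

P_min ≈ 205 N

The crate tends to slide down (tan θ > μ_s), so at the point of impending slip friction acts up-slope at its limit: f = μ_s N.
P is parallel to the surface, so N = m g cos θ = 998 N.
Along the incline: P + μ_s N = m g sin θ, so P = 324 − 0.12×998 = 205 N.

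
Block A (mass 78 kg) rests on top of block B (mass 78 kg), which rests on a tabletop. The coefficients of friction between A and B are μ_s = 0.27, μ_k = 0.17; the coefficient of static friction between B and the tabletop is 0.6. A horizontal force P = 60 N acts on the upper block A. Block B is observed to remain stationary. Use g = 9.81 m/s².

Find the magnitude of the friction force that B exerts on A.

f ≈ 60 N

Normal force at the A–B interface: N₁ = m_A g = 765.2 N.
Maximum static friction on A from B: μ_s N₁ = 0.27×765.2 = 206.6 N.
P = 60 N is within that limit, so A and B move together (both at rest); the A–B friction is simply f₁ = P = 60 N.
By Newton's third law B feels 60 N forward from A. With B stationary, the floor's static friction on B balances it: f₂ = 60 N (well within μ_s(m_A+m_B)g = 918.2 N).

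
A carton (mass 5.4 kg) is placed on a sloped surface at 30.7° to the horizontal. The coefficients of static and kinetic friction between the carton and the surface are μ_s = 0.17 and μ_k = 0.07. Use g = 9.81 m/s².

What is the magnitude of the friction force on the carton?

f ≈ 3.19 N (up the incline)

Normal force: N = m g cos θ = 5.4 × 9.81 × cos 30.7° = 45.55 N.
For equilibrium along the incline, friction must balance the weight component: f = m g sin θ = 27.05 N up the slope.
The static-friction ceiling is μ_s N = 0.17 × 45.55 = 7.743 N.
|27.05| exceeds 7.743 N, so the carton slips down-slope; friction is kinetic, f = μ_k N = 0.07×45.55 = 3.19 N.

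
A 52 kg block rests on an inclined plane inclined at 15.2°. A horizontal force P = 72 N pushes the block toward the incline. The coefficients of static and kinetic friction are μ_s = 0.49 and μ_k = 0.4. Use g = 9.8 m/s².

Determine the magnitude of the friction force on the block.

f ≈ 64.1 N (up the incline)

The horizontal push has a component P sin θ into the surface, so N = m g cos θ + P sin θ = 491.8 + 18.88 = 510.7 N.
Along the incline, the net driving force (taking up-slope positive) is P cos θ − m g sin θ = 69.48 − 133.6 = -64.13 N, so equilibrium requires friction f = 64.13 N (up-slope).
The limit of static friction is μ_s N = 250.2 N.
Since 64.13 N is within the 250.2 N limit, the block stays put and friction is exactly 64.1 N.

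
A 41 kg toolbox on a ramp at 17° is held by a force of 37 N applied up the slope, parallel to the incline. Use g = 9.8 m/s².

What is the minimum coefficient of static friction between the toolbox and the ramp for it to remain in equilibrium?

μ_s,min ≈ 0.209

N = m g cos θ = 384.2 N.
Friction must make up the shortfall along the incline: f = m g sin θ − P = 117.5 − 37 = 80.47 N.
At the threshold f = μ_s N, so μ_s,min = 80.47/384.2 = 0.209.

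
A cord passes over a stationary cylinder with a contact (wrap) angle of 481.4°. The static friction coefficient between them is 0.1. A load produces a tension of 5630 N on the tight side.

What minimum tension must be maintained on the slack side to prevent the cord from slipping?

T_min ≈ 2430 N

Capstan equation at impending slip: T_tight/T_slack = e^{μβ}.
β = 481.4° = 8.402 rad; e^{μβ} = e^{0.1×8.402} = 2.317.
T_slack = T_tight / e^{μβ} = 5630 / 2.317 = 2430 N.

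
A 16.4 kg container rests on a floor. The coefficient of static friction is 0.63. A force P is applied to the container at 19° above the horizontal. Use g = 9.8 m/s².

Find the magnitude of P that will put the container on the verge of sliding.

N = m g − P sin α (the pull lifts the container).
At impending slip, P cos α = μ_s N = μ_s (m g − P sin α).
Solving: P (cos α + μ_s sin α) = μ_s m g → P = 0.63×161/(cos 19° + 0.63 sin 19°) = 101/1.151 = 88 N.

P ≈ 88 N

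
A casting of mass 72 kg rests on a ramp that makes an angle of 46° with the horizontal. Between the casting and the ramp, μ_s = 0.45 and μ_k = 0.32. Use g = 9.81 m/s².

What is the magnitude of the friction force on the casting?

f ≈ 157 N (up the incline)

The normal reaction is N = m g cos θ = 490.7 N.
Along the slope the weight component is m g sin θ = 508.1 N; friction must supply exactly this, acting up-slope.
Static friction can supply at most μ_s N = 220.8 N.
|508.1| exceeds 220.8 N, so the casting slips down-slope; friction is kinetic, f = μ_k N = 0.32×490.7 = 157 N.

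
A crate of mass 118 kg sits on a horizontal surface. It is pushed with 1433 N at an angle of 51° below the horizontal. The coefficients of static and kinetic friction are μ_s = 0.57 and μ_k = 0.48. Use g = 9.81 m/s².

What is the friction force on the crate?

The vertical component of P adds to the normal force: N = m g + P sin α = 1158 + 1114 = 2271 N.
For equilibrium, f = P cos α = 1433×cos 51° = 901.8 N.
μ_s N = 0.57 × 2271 = 1295 N.
901.8 ≤ 1295 N → static; friction equals the required 902 N.

f ≈ 902 N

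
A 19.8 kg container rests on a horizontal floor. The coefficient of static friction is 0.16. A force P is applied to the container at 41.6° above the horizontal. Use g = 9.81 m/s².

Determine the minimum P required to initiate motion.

N = m g − P sin α (the pull lifts the container).
At impending slip, P cos α = μ_s N = μ_s (m g − P sin α).
Solving: P (cos α + μ_s sin α) = μ_s m g → P = 0.16×194/(cos 41.6° + 0.16 sin 41.6°) = 31.1/0.854 = 36.4 N.

P ≈ 36.4 N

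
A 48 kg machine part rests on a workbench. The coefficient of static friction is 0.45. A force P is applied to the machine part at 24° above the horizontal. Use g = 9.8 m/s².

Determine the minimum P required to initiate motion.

P ≈ 193 N

N = m g − P sin α (the pull lifts the machine part).
At impending slip, P cos α = μ_s N = μ_s (m g − P sin α).
Solving: P (cos α + μ_s sin α) = μ_s m g → P = 0.45×470/(cos 24° + 0.45 sin 24°) = 212/1.097 = 193 N.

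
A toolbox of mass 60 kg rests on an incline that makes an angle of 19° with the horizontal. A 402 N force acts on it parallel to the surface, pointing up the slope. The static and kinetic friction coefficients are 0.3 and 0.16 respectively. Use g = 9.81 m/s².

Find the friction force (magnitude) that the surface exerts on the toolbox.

f ≈ 89 N (down the incline)

Normal force: N = m g cos θ = 60 × 9.81 × cos 19° = 556.5 N.
The friction needed for equilibrium is m g sin θ − P = 191.6 − 402 = -210.4 N, measured positive up-slope.
Maximum static friction available: μ_s N = 0.3 × 556.5 = 167 N.
|-210.4| exceeds 167 N, so the toolbox slips up-slope; friction is kinetic, f = μ_k N = 0.16×556.5 = 89 N.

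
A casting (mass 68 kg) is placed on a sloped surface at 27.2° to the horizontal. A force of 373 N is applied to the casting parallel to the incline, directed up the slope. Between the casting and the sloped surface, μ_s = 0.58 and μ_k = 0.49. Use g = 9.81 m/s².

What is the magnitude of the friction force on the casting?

f ≈ 68.1 N (down the incline)

The normal reaction is N = m g cos θ = 593.3 N.
For equilibrium along the incline the friction force must supply f = m g sin θ − P = 304.9 − 373 = -68.08 N (positive meaning up-slope).
Static friction can supply at most μ_s N = 344.1 N.
Since |-68.08| ≤ 344.1 N, no slip — friction simply equals what equilibrium demands.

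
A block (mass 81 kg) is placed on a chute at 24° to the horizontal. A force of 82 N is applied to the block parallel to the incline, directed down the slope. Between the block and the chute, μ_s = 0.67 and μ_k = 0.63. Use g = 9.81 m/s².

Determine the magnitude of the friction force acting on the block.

f ≈ 405 N (up the incline)

Perpendicular to the surface, N = m g cos θ = 81·9.81·cos 24° = 725.9 N.
The friction needed for equilibrium is m g sin θ + P = 323.2 + 82 = 405.2 N, measured positive up-slope.
The static-friction ceiling is μ_s N = 0.67 × 725.9 = 486.4 N.
Since |405.2| ≤ 486.4 N, no slip — friction simply equals what equilibrium demands.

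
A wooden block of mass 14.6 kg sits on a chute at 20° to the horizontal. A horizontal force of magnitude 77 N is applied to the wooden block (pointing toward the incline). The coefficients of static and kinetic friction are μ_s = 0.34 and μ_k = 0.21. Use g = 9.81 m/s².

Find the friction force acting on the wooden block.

Resolve perpendicular to the incline: N = m g cos θ + P sin θ = 14.6×9.81×cos 20° + 77×sin 20° = 160.9 N.
Along the incline, the net driving force (taking up-slope positive) is P cos θ − m g sin θ = 72.36 − 48.99 = 23.37 N, so equilibrium requires friction f = -23.37 N (down-slope).
The limit of static friction is μ_s N = 54.71 N.
|f_req| = 23.37 ≤ 54.71 N → the wooden block is in equilibrium; friction equals the required value.

f ≈ 23.4 N (down the incline)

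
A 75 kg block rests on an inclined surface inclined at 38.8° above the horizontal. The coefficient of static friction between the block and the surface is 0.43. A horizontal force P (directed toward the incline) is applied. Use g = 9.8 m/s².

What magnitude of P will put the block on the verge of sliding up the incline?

At impending motion up the slope, friction acts down-slope at its limit: f = μ_s N.
Perpendicular to the incline: N = m g cos θ + P sin θ.
Along the incline: P cos θ = m g sin θ + μ_s N = m g sin θ + μ_s (m g cos θ + P sin θ).
Solving, P (cos θ − μ_s sin θ) = m g (sin θ + μ_s cos θ), so P = 75×9.8×(sin 38.8° + 0.43 cos 38.8°)/(cos 38.8° − 0.43 sin 38.8°) = 735×0.9617/0.5099 = 1390 N.

P ≈ 1390 N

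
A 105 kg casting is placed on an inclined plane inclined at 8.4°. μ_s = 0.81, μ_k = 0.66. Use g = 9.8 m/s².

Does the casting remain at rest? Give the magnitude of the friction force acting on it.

N = m g cos θ = 1020 N.
Down-slope weight component: m g sin θ = 150 N.
μ_s N = 825 N.
150 ≤ 825 N, so it stays put; friction = 150 N.

f ≈ 150 N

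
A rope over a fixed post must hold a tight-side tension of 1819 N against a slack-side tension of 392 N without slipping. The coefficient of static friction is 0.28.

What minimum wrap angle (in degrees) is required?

β_min ≈ 314°

T₂/T₁ = e^{μβ} → β = ln(T₂/T₁)/μ.
β = ln(1819/392)/0.28 = 1.535/0.28 = 5.481 rad.
In degrees: β = 5.481 × 180/π = 314°.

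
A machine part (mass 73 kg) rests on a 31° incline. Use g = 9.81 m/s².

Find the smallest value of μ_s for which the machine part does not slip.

At the slip threshold m g sin θ = μ_s m g cos θ, so μ_s,min = tan θ.
μ_s,min = tan 31° = 0.601.

μ_s,min ≈ 0.601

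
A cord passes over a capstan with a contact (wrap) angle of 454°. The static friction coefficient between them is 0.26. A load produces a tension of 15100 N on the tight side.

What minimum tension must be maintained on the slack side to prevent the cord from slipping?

Capstan equation at impending slip: T_tight/T_slack = e^{μβ}.
β = 454° = 7.924 rad; e^{μβ} = e^{0.26×7.924} = 7.847.
T_slack = T_tight / e^{μβ} = 15100 / 7.847 = 1920 N.

T_min ≈ 1920 N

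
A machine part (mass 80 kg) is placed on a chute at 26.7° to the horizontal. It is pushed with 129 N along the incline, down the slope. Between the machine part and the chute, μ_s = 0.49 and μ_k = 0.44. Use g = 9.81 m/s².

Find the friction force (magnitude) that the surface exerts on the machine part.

Normal force: N = m g cos θ = 80 × 9.81 × cos 26.7° = 701.1 N.
Parallel to the incline, ΣF = 0 gives f = m g sin θ + P = 352.6 + 129 = 481.6 N (up-slope positive).
Static friction can supply at most μ_s N = 343.5 N.
|481.6| exceeds 343.5 N, so the machine part slips down-slope; friction is kinetic, f = μ_k N = 0.44×701.1 = 308 N.

f ≈ 308 N (up the incline)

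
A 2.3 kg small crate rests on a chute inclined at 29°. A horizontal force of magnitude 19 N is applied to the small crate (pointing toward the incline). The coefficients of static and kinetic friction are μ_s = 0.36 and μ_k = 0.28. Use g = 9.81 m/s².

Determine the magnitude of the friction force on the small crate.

f ≈ 5.68 N (down the incline)

Resolve perpendicular to the incline: N = m g cos θ + P sin θ = 2.3×9.81×cos 29° + 19×sin 29° = 28.95 N.
Along the incline, the net driving force (taking up-slope positive) is P cos θ − m g sin θ = 16.62 − 10.94 = 5.679 N, so equilibrium requires friction f = -5.679 N (down-slope).
The limit of static friction is μ_s N = 10.42 N.
Since 5.679 N is within the 10.42 N limit, the small crate stays put and friction is exactly 5.68 N.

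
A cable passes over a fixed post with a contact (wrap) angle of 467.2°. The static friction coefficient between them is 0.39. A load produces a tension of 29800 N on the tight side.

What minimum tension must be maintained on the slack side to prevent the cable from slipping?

T_min ≈ 1240 N

Capstan equation at impending slip: T_tight/T_slack = e^{μβ}.
β = 467.2° = 8.154 rad; e^{μβ} = e^{0.39×8.154} = 24.05.
T_slack = T_tight / e^{μβ} = 29800 / 24.05 = 1240 N.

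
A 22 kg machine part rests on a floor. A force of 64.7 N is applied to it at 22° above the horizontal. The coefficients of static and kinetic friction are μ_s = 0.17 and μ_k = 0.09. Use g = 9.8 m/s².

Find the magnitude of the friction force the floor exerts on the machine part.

f ≈ 17.2 N

The vertical component of P reduces the normal force: N = m g − P sin α = 215.6 − 24.24 = 191.4 N.
For equilibrium, f = P cos α = 64.7×cos 22° = 59.99 N.
The static-friction limit is μ_s N = 32.53 N.
The required friction exceeds μ_s N, so the machine part moves and f = μ_k N = 17.2 N.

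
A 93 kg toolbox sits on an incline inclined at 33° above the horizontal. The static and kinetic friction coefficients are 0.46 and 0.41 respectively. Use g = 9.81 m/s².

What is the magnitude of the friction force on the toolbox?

Normal force: N = m g cos θ = 93 × 9.81 × cos 33° = 765.1 N.
For equilibrium along the incline, friction must balance the weight component: f = m g sin θ = 496.9 N up the slope.
The static-friction ceiling is μ_s N = 0.46 × 765.1 = 352 N.
|496.9| exceeds 352 N, so the toolbox slips down-slope; friction is kinetic, f = μ_k N = 0.41×765.1 = 314 N.

f ≈ 314 N (up the incline)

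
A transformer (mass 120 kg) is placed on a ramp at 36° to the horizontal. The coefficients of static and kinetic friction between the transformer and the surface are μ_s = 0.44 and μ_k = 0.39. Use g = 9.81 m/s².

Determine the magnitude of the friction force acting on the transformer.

The normal reaction is N = m g cos θ = 952.4 N.
Along the slope the weight component is m g sin θ = 691.9 N; friction must supply exactly this, acting up-slope.
Static friction can supply at most μ_s N = 419 N.
Since |691.9| > 419 N, static friction cannot hold it; the transformer slides down the incline and kinetic friction applies: f = μ_k N = 0.39 × 952.4 = 371 N.

f ≈ 371 N (up the incline)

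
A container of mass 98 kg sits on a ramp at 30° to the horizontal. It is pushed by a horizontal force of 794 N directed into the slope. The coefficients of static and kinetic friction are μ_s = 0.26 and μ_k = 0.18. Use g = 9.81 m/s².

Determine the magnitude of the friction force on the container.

f ≈ 207 N (down the incline)

Normal direction: N = m g cos θ + P sin θ = 1230 N.
Along the incline, the net driving force (taking up-slope positive) is P cos θ − m g sin θ = 687.6 − 480.7 = 206.9 N, so equilibrium requires friction f = -206.9 N (down-slope).
The limit of static friction is μ_s N = 319.7 N.
|f_req| = 206.9 ≤ 319.7 N → the container is in equilibrium; friction equals the required value.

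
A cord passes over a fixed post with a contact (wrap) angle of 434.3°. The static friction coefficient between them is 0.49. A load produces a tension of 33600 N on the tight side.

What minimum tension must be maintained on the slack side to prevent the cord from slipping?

Capstan equation at impending slip: T_tight/T_slack = e^{μβ}.
β = 434.3° = 7.58 rad; e^{μβ} = e^{0.49×7.58} = 41.03.
T_slack = T_tight / e^{μβ} = 33600 / 41.03 = 819 N.

T_min ≈ 819 N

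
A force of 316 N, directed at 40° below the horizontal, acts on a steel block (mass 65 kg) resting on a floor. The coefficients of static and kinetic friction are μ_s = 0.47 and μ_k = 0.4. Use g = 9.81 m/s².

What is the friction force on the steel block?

f ≈ 242 N

N = m g + P sin α = 637.6 + 316×sin 40° = 840.8 N.
The horizontal driving force is P cos α = 242.1 N, so equilibrium needs friction f = 242.1 N.
The static-friction limit is μ_s N = 395.2 N.
242.1 ≤ 395.2 N → static; friction equals the required 242 N.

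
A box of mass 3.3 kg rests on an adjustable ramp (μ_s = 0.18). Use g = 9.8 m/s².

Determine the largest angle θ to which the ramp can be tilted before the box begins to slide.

At the slip threshold, m g sin θ = μ_s · m g cos θ, so tan θ = μ_s.
θ_max = arctan(0.18) = 10.2°.

θ_max ≈ 10.2°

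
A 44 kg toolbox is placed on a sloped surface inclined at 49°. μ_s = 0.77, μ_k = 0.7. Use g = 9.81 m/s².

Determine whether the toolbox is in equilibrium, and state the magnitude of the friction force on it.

f ≈ 198 N

N = m g cos θ = 283 N.
Down-slope weight component: m g sin θ = 326 N.
μ_s N = 218 N.
326 > 218 N, so it slides; kinetic friction f = μ_k N = 0.7×283 = 198 N.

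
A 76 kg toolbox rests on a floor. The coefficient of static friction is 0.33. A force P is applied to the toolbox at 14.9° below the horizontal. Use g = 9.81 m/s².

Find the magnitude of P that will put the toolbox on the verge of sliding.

P ≈ 279 N

N = m g + P sin α (the push presses the toolbox into the floor).
At impending slip, P cos α = μ_s N = μ_s (m g + P sin α).
Solving: P (cos α − μ_s sin α) = μ_s m g → P = 0.33×746/(cos 14.9° − 0.33 sin 14.9°) = 246/0.8815 = 279 N.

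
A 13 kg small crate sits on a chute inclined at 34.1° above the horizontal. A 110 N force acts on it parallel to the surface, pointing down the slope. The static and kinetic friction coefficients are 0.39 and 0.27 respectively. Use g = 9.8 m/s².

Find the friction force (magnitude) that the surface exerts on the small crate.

The normal reaction is N = m g cos θ = 105.5 N.
Parallel to the incline, ΣF = 0 gives f = m g sin θ + P = 71.43 + 110 = 181.4 N (up-slope positive).
Static friction can supply at most μ_s N = 41.14 N.
Since |181.4| > 41.14 N, static friction cannot hold it; the small crate slides down the incline and kinetic friction applies: f = μ_k N = 0.27 × 105.5 = 28.5 N.

f ≈ 28.5 N (up the incline)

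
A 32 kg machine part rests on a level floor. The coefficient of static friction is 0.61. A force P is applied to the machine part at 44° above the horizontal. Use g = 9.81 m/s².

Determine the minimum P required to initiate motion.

P ≈ 168 N

N = m g − P sin α (the pull lifts the machine part).
At impending slip, P cos α = μ_s N = μ_s (m g − P sin α).
Solving: P (cos α + μ_s sin α) = μ_s m g → P = 0.61×314/(cos 44° + 0.61 sin 44°) = 191/1.143 = 168 N.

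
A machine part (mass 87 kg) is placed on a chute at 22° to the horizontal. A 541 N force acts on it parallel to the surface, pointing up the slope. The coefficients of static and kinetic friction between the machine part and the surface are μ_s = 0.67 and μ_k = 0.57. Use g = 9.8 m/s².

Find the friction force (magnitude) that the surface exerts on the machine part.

f ≈ 222 N (down the incline)

Normal force: N = m g cos θ = 87 × 9.8 × cos 22° = 790.5 N.
For equilibrium along the incline the friction force must supply f = m g sin θ − P = 319.4 − 541 = -221.6 N (positive meaning up-slope).
The static-friction ceiling is μ_s N = 0.67 × 790.5 = 529.6 N.
Since |-221.6| ≤ 529.6 N, no slip — friction simply equals what equilibrium demands.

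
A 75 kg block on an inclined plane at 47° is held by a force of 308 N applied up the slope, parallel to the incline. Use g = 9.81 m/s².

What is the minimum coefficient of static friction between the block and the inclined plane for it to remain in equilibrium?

μ_s,min ≈ 0.459

N = m g cos θ = 501.8 N.
Friction must make up the shortfall along the incline: f = m g sin θ − P = 538.1 − 308 = 230.1 N.
At the threshold f = μ_s N, so μ_s,min = 230.1/501.8 = 0.459.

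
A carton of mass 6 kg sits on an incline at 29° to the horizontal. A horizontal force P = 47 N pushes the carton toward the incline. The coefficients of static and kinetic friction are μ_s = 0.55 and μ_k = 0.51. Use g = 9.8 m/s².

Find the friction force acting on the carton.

f ≈ 12.6 N (down the incline)

Resolve perpendicular to the incline: N = m g cos θ + P sin θ = 6×9.8×cos 29° + 47×sin 29° = 74.21 N.
Along the incline, the net driving force (taking up-slope positive) is P cos θ − m g sin θ = 41.11 − 28.51 = 12.6 N, so equilibrium requires friction f = -12.6 N (down-slope).
Maximum static friction: μ_s N = 0.55 × 74.21 = 40.82 N.
Since 12.6 N is within the 40.82 N limit, the carton stays put and friction is exactly 12.6 N.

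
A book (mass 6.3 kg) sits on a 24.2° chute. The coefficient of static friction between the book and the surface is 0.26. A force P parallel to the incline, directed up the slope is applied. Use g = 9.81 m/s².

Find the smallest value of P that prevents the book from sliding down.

P_min ≈ 10.7 N

The book tends to slide down (tan θ > μ_s), so at the point of impending slip friction acts up-slope at its limit: f = μ_s N.
P is parallel to the surface, so N = m g cos θ = 56.4 N.
Along the incline: P + μ_s N = m g sin θ, so P = 25.3 − 0.26×56.4 = 10.7 N.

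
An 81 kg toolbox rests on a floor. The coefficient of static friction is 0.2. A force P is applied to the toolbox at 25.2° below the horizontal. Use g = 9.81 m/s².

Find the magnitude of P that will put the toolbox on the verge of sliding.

P ≈ 194 N

N = m g + P sin α (the push presses the toolbox into the floor).
At impending slip, P cos α = μ_s N = μ_s (m g + P sin α).
Solving: P (cos α − μ_s sin α) = μ_s m g → P = 0.2×795/(cos 25.2° − 0.2 sin 25.2°) = 159/0.8197 = 194 N.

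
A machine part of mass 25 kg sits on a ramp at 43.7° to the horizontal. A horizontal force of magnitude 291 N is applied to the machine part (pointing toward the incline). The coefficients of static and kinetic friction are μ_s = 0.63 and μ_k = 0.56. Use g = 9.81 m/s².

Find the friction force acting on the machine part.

f ≈ 40.9 N (down the incline)

Resolve perpendicular to the incline: N = m g cos θ + P sin θ = 25×9.81×cos 43.7° + 291×sin 43.7° = 378.4 N.
Parallel to the incline: P cos θ − m g sin θ = 210.4 − 169.4 = 40.94 N; the friction needed to balance this is 40.94 N acting down the slope.
Maximum static friction: μ_s N = 0.63 × 378.4 = 238.4 N.
|f_req| = 40.94 ≤ 238.4 N → the machine part is in equilibrium; friction equals the required value.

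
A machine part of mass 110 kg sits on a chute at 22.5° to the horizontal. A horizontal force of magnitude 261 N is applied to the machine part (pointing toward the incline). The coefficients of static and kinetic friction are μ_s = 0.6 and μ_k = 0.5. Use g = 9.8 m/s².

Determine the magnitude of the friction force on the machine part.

f ≈ 171 N (up the incline)

The horizontal push has a component P sin θ into the surface, so N = m g cos θ + P sin θ = 995.9 + 99.88 = 1096 N.
Parallel to the incline: P cos θ − m g sin θ = 241.1 − 412.5 = -171.4 N; the friction needed to balance this is 171.4 N acting up the slope.
The limit of static friction is μ_s N = 657.5 N.
Since 171.4 N is within the 657.5 N limit, the machine part stays put and friction is exactly 171 N.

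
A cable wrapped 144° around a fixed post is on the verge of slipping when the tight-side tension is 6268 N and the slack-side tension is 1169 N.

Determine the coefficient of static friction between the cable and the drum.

μ ≈ 0.668

T₂/T₁ = e^{μβ} → μ = ln(T₂/T₁)/β.
β = 144° = 2.513 rad.
μ = ln(6268/1169)/2.513 = ln(5.362)/2.513 = 0.668.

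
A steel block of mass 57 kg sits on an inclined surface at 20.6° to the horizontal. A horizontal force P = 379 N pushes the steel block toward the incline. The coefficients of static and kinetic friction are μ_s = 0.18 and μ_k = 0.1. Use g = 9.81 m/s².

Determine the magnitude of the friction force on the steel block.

Resolve perpendicular to the incline: N = m g cos θ + P sin θ = 57×9.81×cos 20.6° + 379×sin 20.6° = 656.8 N.
Parallel to the incline: P cos θ − m g sin θ = 354.8 − 196.7 = 158 N; the friction needed to balance this is 158 N acting down the slope.
The limit of static friction is μ_s N = 118.2 N.
|f_req| = 158 > 118.2 N → the steel block slides up the incline; f = μ_k N = 0.1 × 656.8 = 65.7 N.

f ≈ 65.7 N (down the incline)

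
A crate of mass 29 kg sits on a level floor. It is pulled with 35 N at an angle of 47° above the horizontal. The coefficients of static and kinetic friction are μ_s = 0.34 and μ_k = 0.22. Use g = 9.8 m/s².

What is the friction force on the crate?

f ≈ 23.9 N

The vertical component of P reduces the normal force: N = m g − P sin α = 284.2 − 25.6 = 258.6 N.
The horizontal driving force is P cos α = 23.87 N, so equilibrium needs friction f = 23.87 N.
The static-friction limit is μ_s N = 87.92 N.
Since 23.87 N does not exceed the limit, the crate stays at rest and f = 23.9 N.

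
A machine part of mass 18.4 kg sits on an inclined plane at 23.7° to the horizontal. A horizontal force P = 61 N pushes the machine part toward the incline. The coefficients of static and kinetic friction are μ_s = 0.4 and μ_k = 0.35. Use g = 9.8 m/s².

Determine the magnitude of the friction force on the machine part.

Resolve perpendicular to the incline: N = m g cos θ + P sin θ = 18.4×9.8×cos 23.7° + 61×sin 23.7° = 189.6 N.
Along the incline, the net driving force (taking up-slope positive) is P cos θ − m g sin θ = 55.86 − 72.48 = -16.62 N, so equilibrium requires friction f = 16.62 N (up-slope).
Maximum static friction: μ_s N = 0.4 × 189.6 = 75.85 N.
|f_req| = 16.62 ≤ 75.85 N → the machine part is in equilibrium; friction equals the required value.

f ≈ 16.6 N (up the incline)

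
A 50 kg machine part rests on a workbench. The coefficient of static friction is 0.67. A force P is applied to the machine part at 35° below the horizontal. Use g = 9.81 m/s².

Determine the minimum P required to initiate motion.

N = m g + P sin α (the push presses the machine part into the workbench).
At impending slip, P cos α = μ_s N = μ_s (m g + P sin α).
Solving: P (cos α − μ_s sin α) = μ_s m g → P = 0.67×490/(cos 35° − 0.67 sin 35°) = 329/0.4349 = 756 N.

P ≈ 756 N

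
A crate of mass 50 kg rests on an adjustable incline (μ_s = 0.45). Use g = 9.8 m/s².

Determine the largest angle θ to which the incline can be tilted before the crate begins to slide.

At the slip threshold, m g sin θ = μ_s · m g cos θ, so tan θ = μ_s.
θ_max = arctan(0.45) = 24.2°.

θ_max ≈ 24.2°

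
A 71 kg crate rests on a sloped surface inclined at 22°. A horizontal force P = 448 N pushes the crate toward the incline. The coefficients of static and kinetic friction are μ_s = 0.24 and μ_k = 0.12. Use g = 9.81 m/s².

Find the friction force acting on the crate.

f ≈ 154 N (down the incline)

The horizontal push has a component P sin θ into the surface, so N = m g cos θ + P sin θ = 645.8 + 167.8 = 813.6 N.
Along the incline, the net driving force (taking up-slope positive) is P cos θ − m g sin θ = 415.4 − 260.9 = 154.5 N, so equilibrium requires friction f = -154.5 N (down-slope).
Maximum static friction: μ_s N = 0.24 × 813.6 = 195.3 N.
Since 154.5 N is within the 195.3 N limit, the crate stays put and friction is exactly 154 N.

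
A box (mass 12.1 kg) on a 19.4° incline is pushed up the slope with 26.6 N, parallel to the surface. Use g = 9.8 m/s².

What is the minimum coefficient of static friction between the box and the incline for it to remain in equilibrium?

μ_s,min ≈ 0.114

N = m g cos θ = 111.8 N.
Friction must make up the shortfall along the incline: f = m g sin θ − P = 39.39 − 26.6 = 12.79 N.
At the threshold f = μ_s N, so μ_s,min = 12.79/111.8 = 0.114.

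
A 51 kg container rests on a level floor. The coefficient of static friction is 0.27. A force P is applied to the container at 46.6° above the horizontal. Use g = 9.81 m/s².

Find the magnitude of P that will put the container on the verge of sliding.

P ≈ 153 N

N = m g − P sin α (the pull lifts the container).
At impending slip, P cos α = μ_s N = μ_s (m g − P sin α).
Solving: P (cos α + μ_s sin α) = μ_s m g → P = 0.27×500/(cos 46.6° + 0.27 sin 46.6°) = 135/0.8833 = 153 N.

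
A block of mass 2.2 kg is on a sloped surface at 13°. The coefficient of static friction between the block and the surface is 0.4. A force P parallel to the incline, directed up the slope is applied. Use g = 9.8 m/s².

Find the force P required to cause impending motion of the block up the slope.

At impending motion up the slope, friction acts down-slope at its limit: f = μ_s N.
P is parallel to the surface, so N = m g cos θ = 21 N.
Along the incline: P = m g sin θ + μ_s N = 4.85 + 0.4×21 = 13.3 N.

P ≈ 13.3 N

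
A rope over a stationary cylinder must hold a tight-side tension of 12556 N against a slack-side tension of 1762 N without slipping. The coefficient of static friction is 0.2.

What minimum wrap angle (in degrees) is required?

β_min ≈ 563°

T₂/T₁ = e^{μβ} → β = ln(T₂/T₁)/μ.
β = ln(12556/1762)/0.2 = 1.964/0.2 = 9.819 rad.
In degrees: β = 9.819 × 180/π = 563°.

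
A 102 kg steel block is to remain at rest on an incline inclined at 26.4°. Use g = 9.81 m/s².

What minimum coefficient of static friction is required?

At the slip threshold m g sin θ = μ_s m g cos θ, so μ_s,min = tan θ.
μ_s,min = tan 26.4° = 0.496.

μ_s,min ≈ 0.496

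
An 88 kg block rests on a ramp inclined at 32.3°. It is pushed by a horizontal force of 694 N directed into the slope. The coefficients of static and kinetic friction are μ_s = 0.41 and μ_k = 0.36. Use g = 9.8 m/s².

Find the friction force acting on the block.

f ≈ 126 N (down the incline)

Resolve perpendicular to the incline: N = m g cos θ + P sin θ = 88×9.8×cos 32.3° + 694×sin 32.3° = 1100 N.
Parallel to the incline: P cos θ − m g sin θ = 586.6 − 460.8 = 125.8 N; the friction needed to balance this is 125.8 N acting down the slope.
The limit of static friction is μ_s N = 450.9 N.
Since 125.8 N is within the 450.9 N limit, the block stays put and friction is exactly 126 N.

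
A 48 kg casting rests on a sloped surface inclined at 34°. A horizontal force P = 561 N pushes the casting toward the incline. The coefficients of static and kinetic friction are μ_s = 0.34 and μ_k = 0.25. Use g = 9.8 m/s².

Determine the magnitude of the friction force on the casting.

f ≈ 202 N (down the incline)

Normal direction: N = m g cos θ + P sin θ = 703.7 N.
Along the incline, the net driving force (taking up-slope positive) is P cos θ − m g sin θ = 465.1 − 263 = 202 N, so equilibrium requires friction f = -202 N (down-slope).
The limit of static friction is μ_s N = 239.3 N.
Since 202 N is within the 239.3 N limit, the casting stays put and friction is exactly 202 N.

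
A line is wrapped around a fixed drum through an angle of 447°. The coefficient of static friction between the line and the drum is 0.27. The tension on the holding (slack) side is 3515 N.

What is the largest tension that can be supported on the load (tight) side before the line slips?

T_max ≈ 28900 N

At impending slip the capstan equation gives T₂/T₁ = e^{μβ} with β in radians.
β = 447° × π/180 = 7.802 rad.
e^{μβ} = e^{0.27×7.802} = 8.219.
T₂ = T₁ · e^{μβ} = 3515 × 8.219 = 28900 N.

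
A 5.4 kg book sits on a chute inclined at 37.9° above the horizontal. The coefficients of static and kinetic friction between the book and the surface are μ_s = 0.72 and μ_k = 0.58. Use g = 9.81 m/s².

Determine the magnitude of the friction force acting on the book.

Perpendicular to the surface, N = m g cos θ = 5.4·9.81·cos 37.9° = 41.8 N.
Along the slope the weight component is m g sin θ = 32.54 N; friction must supply exactly this, acting up-slope.
Maximum static friction available: μ_s N = 0.72 × 41.8 = 30.1 N.
|32.54| exceeds 30.1 N, so the book slips down-slope; friction is kinetic, f = μ_k N = 0.58×41.8 = 24.2 N.

f ≈ 24.2 N (up the incline)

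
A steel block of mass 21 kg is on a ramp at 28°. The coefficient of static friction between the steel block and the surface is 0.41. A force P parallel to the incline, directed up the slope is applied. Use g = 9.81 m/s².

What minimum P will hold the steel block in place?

P_min ≈ 22.1 N

The steel block tends to slide down (tan θ > μ_s), so at the point of impending slip friction acts up-slope at its limit: f = μ_s N.
P is parallel to the surface, so N = m g cos θ = 182 N.
Along the incline: P + μ_s N = m g sin θ, so P = 96.7 − 0.41×182 = 22.1 N.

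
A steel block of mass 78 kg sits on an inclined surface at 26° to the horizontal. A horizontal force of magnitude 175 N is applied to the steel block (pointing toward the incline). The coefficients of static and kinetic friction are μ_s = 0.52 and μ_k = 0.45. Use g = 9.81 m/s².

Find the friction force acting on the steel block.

The horizontal push has a component P sin θ into the surface, so N = m g cos θ + P sin θ = 687.7 + 76.71 = 764.5 N.
Along the incline, the net driving force (taking up-slope positive) is P cos θ − m g sin θ = 157.3 − 335.4 = -178.1 N, so equilibrium requires friction f = 178.1 N (up-slope).
Maximum static friction: μ_s N = 0.52 × 764.5 = 397.5 N.
Since 178.1 N is within the 397.5 N limit, the steel block stays put and friction is exactly 178 N.

f ≈ 178 N (up the incline)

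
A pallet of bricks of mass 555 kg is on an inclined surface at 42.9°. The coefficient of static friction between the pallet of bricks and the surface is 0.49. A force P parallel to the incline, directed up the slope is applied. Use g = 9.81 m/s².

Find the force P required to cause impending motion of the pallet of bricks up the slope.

At impending motion up the slope, friction acts down-slope at its limit: f = μ_s N.
P is parallel to the surface, so N = m g cos θ = 3990 N.
Along the incline: P = m g sin θ + μ_s N = 3710 + 0.49×3990 = 5660 N.

P ≈ 5660 N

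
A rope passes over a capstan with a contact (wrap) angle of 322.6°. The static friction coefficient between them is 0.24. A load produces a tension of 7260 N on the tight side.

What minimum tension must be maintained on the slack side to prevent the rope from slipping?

Capstan equation at impending slip: T_tight/T_slack = e^{μβ}.
β = 322.6° = 5.63 rad; e^{μβ} = e^{0.24×5.63} = 3.862.
T_slack = T_tight / e^{μβ} = 7260 / 3.862 = 1880 N.

T_min ≈ 1880 N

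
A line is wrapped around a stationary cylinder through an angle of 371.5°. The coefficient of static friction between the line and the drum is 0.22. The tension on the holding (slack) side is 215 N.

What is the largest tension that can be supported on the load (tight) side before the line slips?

At impending slip the capstan equation gives T₂/T₁ = e^{μβ} with β in radians.
β = 371.5° × π/180 = 6.484 rad.
e^{μβ} = e^{0.22×6.484} = 4.164.
T₂ = T₁ · e^{μβ} = 215 × 4.164 = 895 N.

T_max ≈ 895 N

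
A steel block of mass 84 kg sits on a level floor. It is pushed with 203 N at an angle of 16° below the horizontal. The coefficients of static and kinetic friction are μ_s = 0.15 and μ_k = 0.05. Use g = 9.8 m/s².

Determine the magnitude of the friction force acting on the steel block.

The vertical component of P adds to the normal force: N = m g + P sin α = 823.2 + 55.95 = 879.2 N.
The horizontal driving force is P cos α = 195.1 N, so equilibrium needs friction f = 195.1 N.
The static-friction limit is μ_s N = 131.9 N.
The required friction exceeds μ_s N, so the steel block moves and f = μ_k N = 44 N.

f ≈ 44 N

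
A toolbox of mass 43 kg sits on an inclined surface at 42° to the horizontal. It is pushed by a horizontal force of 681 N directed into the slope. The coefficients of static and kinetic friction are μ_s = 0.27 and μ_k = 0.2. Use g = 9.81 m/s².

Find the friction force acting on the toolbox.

f ≈ 154 N (down the incline)

Resolve perpendicular to the incline: N = m g cos θ + P sin θ = 43×9.81×cos 42° + 681×sin 42° = 769.2 N.
Parallel to the incline: P cos θ − m g sin θ = 506.1 − 282.3 = 223.8 N; the friction needed to balance this is 223.8 N acting down the slope.
The limit of static friction is μ_s N = 207.7 N.
|f_req| = 223.8 > 207.7 N → the toolbox slides up the incline; f = μ_k N = 0.2 × 769.2 = 154 N.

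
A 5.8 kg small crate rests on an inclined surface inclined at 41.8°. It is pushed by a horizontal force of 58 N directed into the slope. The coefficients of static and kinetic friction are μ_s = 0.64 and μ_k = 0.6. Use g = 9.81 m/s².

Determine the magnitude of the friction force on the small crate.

The horizontal push has a component P sin θ into the surface, so N = m g cos θ + P sin θ = 42.42 + 38.66 = 81.07 N.
Along the incline, the net driving force (taking up-slope positive) is P cos θ − m g sin θ = 43.24 − 37.92 = 5.313 N, so equilibrium requires friction f = -5.313 N (down-slope).
The limit of static friction is μ_s N = 51.89 N.
|f_req| = 5.313 ≤ 51.89 N → the small crate is in equilibrium; friction equals the required value.

f ≈ 5.31 N (down the incline)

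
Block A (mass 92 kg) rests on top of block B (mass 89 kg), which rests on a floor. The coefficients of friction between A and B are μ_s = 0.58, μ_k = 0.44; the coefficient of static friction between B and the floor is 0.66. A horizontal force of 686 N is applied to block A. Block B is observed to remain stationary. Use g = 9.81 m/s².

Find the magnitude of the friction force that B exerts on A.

f ≈ 397 N

Normal force at the A–B interface: N₁ = m_A g = 902.5 N.
So the A–B interface can sustain at most μ_s N₁ = 523.5 N of static friction.
Since P = 686 N > 523.5 N, A slides on B; the A–B friction is kinetic: f₁ = μ_k N₁ = 0.44×902.5 = 397 N.
B experiences an equal 397 N forward from A (third law). B is in equilibrium, so the floor supplies f₂ = 397 N of static friction (limit μ_s(m_A+m_B)g = 1172 N, not exceeded).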